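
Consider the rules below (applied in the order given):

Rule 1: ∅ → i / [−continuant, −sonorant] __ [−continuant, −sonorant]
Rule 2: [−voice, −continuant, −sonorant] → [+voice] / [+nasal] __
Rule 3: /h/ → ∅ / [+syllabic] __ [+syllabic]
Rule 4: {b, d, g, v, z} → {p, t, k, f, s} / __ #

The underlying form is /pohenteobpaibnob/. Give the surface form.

poendeobipaibnop

Rule 1 (stop-cluster i-epenthesis): /b/ and /p/ form a stop–stop cluster, so [i] is inserted between them. /pohenteobpaibnob/ → pohenteobipaibnob.
Rule 2 (post-nasal voicing): /t/ is a voiceless stop immediately after the nasal /n/, so it voices to [d]. /pohenteobipaibnob/ → pohendeobipaibnob.
Rule 3 (intervocalic h-deletion): /h/ occurs between vowels /o/ and /e/, so it deletes. /pohendeobipaibnob/ → poendeobipaibnob.
Rule 4 (final devoicing): /b/ is a voiced obstruent in word-final position, so it devoices to [p]. /poendeobipaibnob/ → poendeobipaibnop.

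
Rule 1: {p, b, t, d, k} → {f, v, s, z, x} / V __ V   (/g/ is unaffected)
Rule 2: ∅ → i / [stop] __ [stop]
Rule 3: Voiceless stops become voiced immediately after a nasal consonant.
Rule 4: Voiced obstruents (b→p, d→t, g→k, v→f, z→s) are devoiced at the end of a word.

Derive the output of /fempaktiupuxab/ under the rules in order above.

Rule 1 (intervocalic spirantization): /p/ is a stop between vowels /u/ and /u/, so it spirantizes to the fricative [f]. /fempaktiupuxab/ → fempaktiufuxab.
Rule 2 (stop-cluster i-epenthesis): /k/ and /t/ form a stop–stop cluster, so [i] is inserted between them. /fempaktiufuxab/ → fempakitiufuxab.
Rule 3 (post-nasal voicing): /p/ is a voiceless stop immediately after the nasal /m/, so it voices to [b]. /fempakitiufuxab/ → fembakitiufuxab.
Rule 4 (final devoicing): /b/ is a voiced obstruent in word-final position, so it devoices to [p]. /fembakitiufuxab/ → fembakitiufuxap.

fembakitiufuxap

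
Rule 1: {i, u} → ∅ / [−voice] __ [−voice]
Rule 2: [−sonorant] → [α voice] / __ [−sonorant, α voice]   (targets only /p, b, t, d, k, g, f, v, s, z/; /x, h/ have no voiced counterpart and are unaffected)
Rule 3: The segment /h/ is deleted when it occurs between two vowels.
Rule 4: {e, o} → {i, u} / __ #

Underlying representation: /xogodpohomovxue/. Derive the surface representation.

Rule 1 (high vowel syncope): no segment meets the environment; /xogodpohomovxue/ is unchanged.
Rule 2 (regressive voicing assimilation): /d/ precedes the voiceless obstruent /p/, so it devoices to [t] by assimilation. /v/ precedes the voiceless obstruent /x/, so it devoices to [f] by assimilation. /xogodpohomovxue/ → xogotpohomofxue.
Rule 3 (intervocalic h-deletion): /h/ occurs between vowels /o/ and /o/, so it deletes. /xogotpohomofxue/ → xogotpoomofxue.
Rule 4 (final vowel raising): /e/ is a mid vowel in word-final position, so it raises to [i]. /xogotpoomofxue/ → xogotpoomofxui.

xogotpoomofxui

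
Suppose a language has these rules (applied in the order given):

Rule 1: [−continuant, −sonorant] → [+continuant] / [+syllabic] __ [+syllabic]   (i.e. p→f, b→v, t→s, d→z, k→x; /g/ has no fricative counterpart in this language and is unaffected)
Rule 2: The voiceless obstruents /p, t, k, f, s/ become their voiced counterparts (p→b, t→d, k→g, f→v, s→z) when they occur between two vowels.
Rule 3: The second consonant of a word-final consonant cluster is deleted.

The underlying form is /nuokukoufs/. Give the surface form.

Rule 1 (intervocalic spirantization): /k/ is a stop between vowels /o/ and /u/, so it spirantizes to the fricative [x]. /k/ is a stop between vowels /u/ and /o/, so it spirantizes to the fricative [x]. /nuokukoufs/ → nuoxuxoufs.
Rule 2 (intervocalic voicing): no segment meets the environment; /nuoxuxoufs/ is unchanged.
Rule 3 (final cluster simplification): /s/ is the second consonant of a word-final cluster /fs/, so it deletes. /nuoxuxoufs/ → nuoxuxouf.

nuoxuxouf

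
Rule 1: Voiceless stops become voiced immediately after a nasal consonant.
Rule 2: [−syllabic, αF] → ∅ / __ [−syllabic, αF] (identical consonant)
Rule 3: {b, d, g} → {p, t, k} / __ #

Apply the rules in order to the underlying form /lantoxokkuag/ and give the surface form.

Rule 1 (post-nasal voicing): /t/ is a voiceless stop immediately after the nasal /n/, so it voices to [d]. /lantoxokkuag/ → landoxokkuag.
Rule 2 (degemination): /kk/ is a geminate; the first /k/ deletes. /landoxokkuag/ → landoxokuag.
Rule 3 (final devoicing): /g/ is a voiced stop in word-final position, so it devoices to [k]. /landoxokuag/ → landoxokuak.

landoxokuak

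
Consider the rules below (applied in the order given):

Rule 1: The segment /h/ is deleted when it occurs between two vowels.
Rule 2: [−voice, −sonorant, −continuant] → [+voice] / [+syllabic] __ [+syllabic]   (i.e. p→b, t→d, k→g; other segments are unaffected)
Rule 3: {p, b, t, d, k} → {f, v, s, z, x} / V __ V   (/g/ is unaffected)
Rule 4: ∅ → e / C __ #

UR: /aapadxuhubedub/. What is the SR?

aavadxuuvezube

Rule 1 (intervocalic h-deletion): /h/ occurs between vowels /u/ and /u/, so it deletes. /aapadxuhubedub/ → aapadxuubedub.
Rule 2 (intervocalic voicing): /p/ is a voiceless stop between vowels /a/ and /a/, so it voices to [b]. /aapadxuubedub/ → aabadxuubedub.
Rule 3 (intervocalic spirantization): /b/ is a stop between vowels /a/ and /a/, so it spirantizes to the fricative [v]. /b/ is a stop between vowels /u/ and /e/, so it spirantizes to the fricative [v]. /d/ is a stop between vowels /e/ and /u/, so it spirantizes to the fricative [z]. /aabadxuubedub/ → aavadxuuvezub.
Rule 4 (final e-epenthesis): the form ends in the consonant /b/, so [e] is inserted word-finally. /aavadxuuvezub/ → aavadxuuvezube.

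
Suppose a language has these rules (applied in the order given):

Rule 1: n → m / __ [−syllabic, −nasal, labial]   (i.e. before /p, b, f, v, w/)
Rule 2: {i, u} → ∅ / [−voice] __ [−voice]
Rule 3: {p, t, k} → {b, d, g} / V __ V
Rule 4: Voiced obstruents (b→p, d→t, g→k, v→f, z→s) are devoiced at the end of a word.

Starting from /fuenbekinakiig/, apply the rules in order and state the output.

fuembeginagiik

Rule 1 (nasal place assimilation): /n/ precedes the labial consonant /b/, so it assimilates in place to [m]. /fuenbekinakiig/ → fuembekinakiig.
Rule 2 (high vowel syncope): no segment meets the environment; /fuembekinakiig/ is unchanged.
Rule 3 (intervocalic voicing): /k/ is a voiceless stop between vowels /e/ and /i/, so it voices to [g]. /k/ is a voiceless stop between vowels /a/ and /i/, so it voices to [g]. /fuembekinakiig/ → fuembeginagiig.
Rule 4 (final devoicing): /g/ is a voiced obstruent in word-final position, so it devoices to [k]. /fuembeginagiig/ → fuembeginagiik.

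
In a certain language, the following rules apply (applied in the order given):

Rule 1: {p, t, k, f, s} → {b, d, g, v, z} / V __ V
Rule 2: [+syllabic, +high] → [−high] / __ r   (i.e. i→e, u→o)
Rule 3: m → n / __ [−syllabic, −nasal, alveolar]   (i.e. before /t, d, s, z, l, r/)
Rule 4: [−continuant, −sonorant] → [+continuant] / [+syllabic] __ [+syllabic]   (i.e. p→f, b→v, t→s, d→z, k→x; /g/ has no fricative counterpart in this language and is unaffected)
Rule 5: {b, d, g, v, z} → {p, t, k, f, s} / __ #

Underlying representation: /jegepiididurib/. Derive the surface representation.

jegeviizizorip

Rule 1 (intervocalic voicing): /p/ is a voiceless obstruent between vowels /e/ and /i/, so it voices to [b]. /jegepiididurib/ → jegebiididurib.
Rule 2 (pre-rhotic lowering): /u/ is a high vowel immediately before /r/, so it lowers to [o]. /jegebiididurib/ → jegebiididorib.
Rule 3 (nasal place assimilation): no segment meets the environment; /jegebiididorib/ is unchanged.
Rule 4 (intervocalic spirantization): /b/ is a stop between vowels /e/ and /i/, so it spirantizes to the fricative [v]. /d/ is a stop between vowels /i/ and /i/, so it spirantizes to the fricative [z]. /d/ is a stop between vowels /i/ and /o/, so it spirantizes to the fricative [z]. /jegebiididorib/ → jegeviizizorib.
Rule 5 (final devoicing): /b/ is a voiced obstruent in word-final position, so it devoices to [p]. /jegeviizizorib/ → jegeviizizorip.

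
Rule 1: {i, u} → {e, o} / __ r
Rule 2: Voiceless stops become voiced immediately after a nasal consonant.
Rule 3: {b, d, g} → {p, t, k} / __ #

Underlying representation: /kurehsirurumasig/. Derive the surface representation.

Rule 1 (pre-rhotic lowering): /u/ is a high vowel immediately before /r/, so it lowers to [o]. /i/ is a high vowel immediately before /r/, so it lowers to [e]. /u/ is a high vowel immediately before /r/, so it lowers to [o]. /kurehsirurumasig/ → korehserorumasig.
Rule 2 (post-nasal voicing): no segment meets the environment; /korehserorumasig/ is unchanged.
Rule 3 (final devoicing): /g/ is a voiced stop in word-final position, so it devoices to [k]. /korehserorumasig/ → korehserorumasik.

korehserorumasik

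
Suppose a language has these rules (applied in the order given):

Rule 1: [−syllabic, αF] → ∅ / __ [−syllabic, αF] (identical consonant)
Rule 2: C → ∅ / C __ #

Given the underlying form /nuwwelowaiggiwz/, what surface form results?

nuwelowaigiw

Rule 1 (degemination): /ww/ is a geminate; the first /w/ deletes. /gg/ is a geminate; the first /g/ deletes. /nuwwelowaiggiwz/ → nuwelowaigiwz.
Rule 2 (final cluster simplification): /z/ is the second consonant of a word-final cluster /wz/, so it deletes. /nuwelowaigiwz/ → nuwelowaigiw.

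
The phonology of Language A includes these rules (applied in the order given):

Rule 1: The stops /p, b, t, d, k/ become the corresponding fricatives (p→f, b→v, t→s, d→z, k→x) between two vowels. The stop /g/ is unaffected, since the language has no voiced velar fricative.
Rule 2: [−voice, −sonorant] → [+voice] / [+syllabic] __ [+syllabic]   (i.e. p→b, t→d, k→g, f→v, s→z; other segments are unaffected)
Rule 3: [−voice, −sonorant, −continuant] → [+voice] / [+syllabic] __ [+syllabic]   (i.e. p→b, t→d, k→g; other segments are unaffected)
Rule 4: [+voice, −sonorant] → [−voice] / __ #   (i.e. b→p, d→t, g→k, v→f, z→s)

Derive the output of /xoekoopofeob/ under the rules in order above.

xoexoovoveop

Rule 1 (intervocalic spirantization): /k/ is a stop between vowels /e/ and /o/, so it spirantizes to the fricative [x]. /p/ is a stop between vowels /o/ and /o/, so it spirantizes to the fricative [f]. /xoekoopofeob/ → xoexoofofeob.
Rule 2 (intervocalic voicing): /f/ is a voiceless obstruent between vowels /o/ and /o/, so it voices to [v]. /f/ is a voiceless obstruent between vowels /o/ and /e/, so it voices to [v]. /xoexoofofeob/ → xoexoovoveob.
Rule 3 (intervocalic voicing): no segment meets the environment; /xoexoovoveob/ is unchanged.
Rule 4 (final devoicing): /b/ is a voiced obstruent in word-final position, so it devoices to [p]. /xoexoovoveob/ → xoexoovoveop.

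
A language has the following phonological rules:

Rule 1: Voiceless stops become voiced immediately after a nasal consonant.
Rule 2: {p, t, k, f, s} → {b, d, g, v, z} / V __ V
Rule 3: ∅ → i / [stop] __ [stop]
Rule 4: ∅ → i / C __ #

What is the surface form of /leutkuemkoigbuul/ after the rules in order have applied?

Rule 1 (post-nasal voicing): /k/ is a voiceless stop immediately after the nasal /m/, so it voices to [g]. /leutkuemkoigbuul/ → leutkuemgoigbuul.
Rule 2 (intervocalic voicing): no segment meets the environment; /leutkuemgoigbuul/ is unchanged.
Rule 3 (stop-cluster i-epenthesis): /t/ and /k/ form a stop–stop cluster, so [i] is inserted between them. /g/ and /b/ form a stop–stop cluster, so [i] is inserted between them. /leutkuemgoigbuul/ → leutikuemgoigibuul.
Rule 4 (final i-epenthesis): the form ends in the consonant /l/, so [i] is inserted word-finally. /leutikuemgoigibuul/ → leutikuemgoigibuuli.

leutikuemgoigibuuli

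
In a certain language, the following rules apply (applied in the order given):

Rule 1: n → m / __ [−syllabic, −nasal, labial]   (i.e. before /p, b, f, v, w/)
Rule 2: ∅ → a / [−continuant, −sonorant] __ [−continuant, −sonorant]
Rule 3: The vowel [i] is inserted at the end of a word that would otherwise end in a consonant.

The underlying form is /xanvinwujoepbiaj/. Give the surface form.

xamvimwujoepabiaji

Rule 1 (nasal place assimilation): /n/ precedes the labial consonant /v/, so it assimilates in place to [m]. /n/ precedes the labial consonant /w/, so it assimilates in place to [m]. /xanvinwujoepbiaj/ → xamvimwujoepbiaj.
Rule 2 (stop-cluster a-epenthesis): /p/ and /b/ form a stop–stop cluster, so [a] is inserted between them. /xamvimwujoepbiaj/ → xamvimwujoepabiaj.
Rule 3 (final i-epenthesis): the form ends in the consonant /j/, so [i] is inserted word-finally. /xamvimwujoepabiaj/ → xamvimwujoepabiaji.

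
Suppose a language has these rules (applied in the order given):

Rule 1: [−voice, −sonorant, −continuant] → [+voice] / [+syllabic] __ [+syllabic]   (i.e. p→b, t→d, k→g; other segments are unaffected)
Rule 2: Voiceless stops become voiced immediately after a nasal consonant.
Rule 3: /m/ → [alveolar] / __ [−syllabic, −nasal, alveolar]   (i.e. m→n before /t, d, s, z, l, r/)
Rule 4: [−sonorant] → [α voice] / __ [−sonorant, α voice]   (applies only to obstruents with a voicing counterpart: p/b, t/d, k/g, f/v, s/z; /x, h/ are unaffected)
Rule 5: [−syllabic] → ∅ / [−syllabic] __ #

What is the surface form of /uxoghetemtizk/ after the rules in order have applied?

Rule 1 (intervocalic voicing): /t/ is a voiceless stop between vowels /e/ and /e/, so it voices to [d]. /uxoghetemtizk/ → uxoghedemtizk.
Rule 2 (post-nasal voicing): /t/ is a voiceless stop immediately after the nasal /m/, so it voices to [d]. /uxoghedemtizk/ → uxoghedemdizk.
Rule 3 (nasal place assimilation): /m/ precedes the alveolar consonant /d/, so it assimilates in place to [n]. /uxoghedemdizk/ → uxoghedendizk.
Rule 4 (regressive voicing assimilation): /g/ precedes the voiceless obstruent /h/, so it devoices to [k] by assimilation. /z/ precedes the voiceless obstruent /k/, so it devoices to [s] by assimilation. /uxoghedendizk/ → uxokhedendisk.
Rule 5 (final cluster simplification): /k/ is the second consonant of a word-final cluster /sk/, so it deletes. /uxokhedendisk/ → uxokhedendis.

uxokhedendis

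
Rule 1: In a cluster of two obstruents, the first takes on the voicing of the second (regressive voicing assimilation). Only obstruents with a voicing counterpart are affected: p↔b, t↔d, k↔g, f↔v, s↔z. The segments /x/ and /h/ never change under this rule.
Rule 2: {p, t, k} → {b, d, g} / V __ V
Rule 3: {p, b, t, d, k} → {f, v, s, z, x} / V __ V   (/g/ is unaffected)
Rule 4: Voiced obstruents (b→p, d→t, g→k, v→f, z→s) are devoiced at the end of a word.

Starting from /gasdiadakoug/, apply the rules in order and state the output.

gazdiazagouk

Rule 1 (regressive voicing assimilation): /s/ precedes the voiced obstruent /d/, so it voices to [z] by assimilation. /gasdiadakoug/ → gazdiadakoug.
Rule 2 (intervocalic voicing): /k/ is a voiceless stop between vowels /a/ and /o/, so it voices to [g]. /gazdiadakoug/ → gazdiadagoug.
Rule 3 (intervocalic spirantization): /d/ is a stop between vowels /a/ and /a/, so it spirantizes to the fricative [z]. /gazdiadagoug/ → gazdiazagoug.
Rule 4 (final devoicing): /g/ is a voiced obstruent in word-final position, so it devoices to [k]. /gazdiazagoug/ → gazdiazagouk.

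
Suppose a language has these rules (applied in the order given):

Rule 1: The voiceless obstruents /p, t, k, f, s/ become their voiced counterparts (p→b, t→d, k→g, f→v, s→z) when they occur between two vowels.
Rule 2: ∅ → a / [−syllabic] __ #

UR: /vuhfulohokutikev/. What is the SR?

Rule 1 (intervocalic voicing): /k/ is a voiceless obstruent between vowels /o/ and /u/, so it voices to [g]. /t/ is a voiceless obstruent between vowels /u/ and /i/, so it voices to [d]. /k/ is a voiceless obstruent between vowels /i/ and /e/, so it voices to [g]. /vuhfulohokutikev/ → vuhfulohogudigev.
Rule 2 (final a-epenthesis): the form ends in the consonant /v/, so [a] is inserted word-finally. /vuhfulohogudigev/ → vuhfulohogudigeva.

vuhfulohogudigeva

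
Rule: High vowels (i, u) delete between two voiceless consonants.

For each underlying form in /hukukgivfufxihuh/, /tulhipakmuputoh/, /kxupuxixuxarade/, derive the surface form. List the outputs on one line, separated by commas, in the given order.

hkkgivffxhh, tulhpakmuptoh, kxpxxxarade

/hukukgivfufxihuh/: /u/ is a high vowel flanked by voiceless consonants /h/ and /k/, so it deletes. /u/ is a high vowel flanked by voiceless consonants /k/ and /k/, so it deletes. /u/ is a high vowel flanked by voiceless consonants /f/ and /f/, so it deletes. /i/ is a high vowel flanked by voiceless consonants /x/ and /h/, so it deletes. /u/ is a high vowel flanked by voiceless consonants /h/ and /h/, so it deletes. → [hkkgivffxhh].
/tulhipakmuputoh/: /i/ is a high vowel flanked by voiceless consonants /h/ and /p/, so it deletes. /u/ is a high vowel flanked by voiceless consonants /p/ and /t/, so it deletes. → [tulhpakmuptoh].
/kxupuxixuxarade/: /u/ is a high vowel flanked by voiceless consonants /x/ and /p/, so it deletes. /u/ is a high vowel flanked by voiceless consonants /p/ and /x/, so it deletes. /i/ is a high vowel flanked by voiceless consonants /x/ and /x/, so it deletes. /u/ is a high vowel flanked by voiceless consonants /x/ and /x/, so it deletes. → [kxpxxxarade].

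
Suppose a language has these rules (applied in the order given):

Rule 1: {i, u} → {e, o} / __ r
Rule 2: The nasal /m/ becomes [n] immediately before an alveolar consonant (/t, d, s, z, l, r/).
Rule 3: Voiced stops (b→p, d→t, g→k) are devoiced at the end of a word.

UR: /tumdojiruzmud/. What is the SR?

tundojeruzmut

Rule 1 (pre-rhotic lowering): /i/ is a high vowel immediately before /r/, so it lowers to [e]. /tumdojiruzmud/ → tumdojeruzmud.
Rule 2 (nasal place assimilation): /m/ precedes the alveolar consonant /d/, so it assimilates in place to [n]. /tumdojeruzmud/ → tundojeruzmud.
Rule 3 (final devoicing): /d/ is a voiced stop in word-final position, so it devoices to [t]. /tundojeruzmud/ → tundojeruzmut.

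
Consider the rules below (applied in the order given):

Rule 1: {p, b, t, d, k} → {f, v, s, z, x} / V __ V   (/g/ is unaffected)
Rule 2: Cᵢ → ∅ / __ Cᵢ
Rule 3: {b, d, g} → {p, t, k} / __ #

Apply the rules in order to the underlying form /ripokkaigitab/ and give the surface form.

rifokaigisap

Rule 1 (intervocalic spirantization): /p/ is a stop between vowels /i/ and /o/, so it spirantizes to the fricative [f]. /t/ is a stop between vowels /i/ and /a/, so it spirantizes to the fricative [s]. /ripokkaigitab/ → rifokkaigisab.
Rule 2 (degemination): /kk/ is a geminate; the first /k/ deletes. /rifokkaigisab/ → rifokaigisab.
Rule 3 (final devoicing): /b/ is a voiced stop in word-final position, so it devoices to [p]. /rifokaigisab/ → rifokaigisap.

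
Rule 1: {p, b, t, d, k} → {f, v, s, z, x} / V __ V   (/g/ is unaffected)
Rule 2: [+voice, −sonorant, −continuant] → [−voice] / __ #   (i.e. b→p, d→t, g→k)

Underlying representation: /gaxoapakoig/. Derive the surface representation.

Rule 1 (intervocalic spirantization): /p/ is a stop between vowels /a/ and /a/, so it spirantizes to the fricative [f]. /k/ is a stop between vowels /a/ and /o/, so it spirantizes to the fricative [x]. /gaxoapakoig/ → gaxoafaxoig.
Rule 2 (final devoicing): /g/ is a voiced stop in word-final position, so it devoices to [k]. /gaxoafaxoig/ → gaxoafaxoik.

gaxoafaxoik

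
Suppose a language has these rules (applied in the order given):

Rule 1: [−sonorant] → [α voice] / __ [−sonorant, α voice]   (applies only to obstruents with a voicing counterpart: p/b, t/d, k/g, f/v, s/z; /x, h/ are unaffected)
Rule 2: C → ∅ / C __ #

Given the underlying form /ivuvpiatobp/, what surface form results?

Rule 1 (regressive voicing assimilation): /v/ precedes the voiceless obstruent /p/, so it devoices to [f] by assimilation. /b/ precedes the voiceless obstruent /p/, so it devoices to [p] by assimilation. /ivuvpiatobp/ → ivufpiatopp.
Rule 2 (final cluster simplification): /p/ is the second consonant of a word-final cluster /pp/, so it deletes. /ivufpiatopp/ → ivufpiatop.

ivufpiatop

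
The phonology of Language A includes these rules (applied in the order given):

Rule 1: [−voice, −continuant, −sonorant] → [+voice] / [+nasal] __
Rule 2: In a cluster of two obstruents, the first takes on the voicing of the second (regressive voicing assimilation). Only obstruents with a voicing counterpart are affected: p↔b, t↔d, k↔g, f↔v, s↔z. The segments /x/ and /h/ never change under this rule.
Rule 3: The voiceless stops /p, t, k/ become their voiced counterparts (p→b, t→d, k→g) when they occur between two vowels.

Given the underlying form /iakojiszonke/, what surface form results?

Rule 1 (post-nasal voicing): /k/ is a voiceless stop immediately after the nasal /n/, so it voices to [g]. /iakojiszonke/ → iakojiszonge.
Rule 2 (regressive voicing assimilation): /s/ precedes the voiced obstruent /z/, so it voices to [z] by assimilation. /iakojiszonge/ → iakojizzonge.
Rule 3 (intervocalic voicing): /k/ is a voiceless stop between vowels /a/ and /o/, so it voices to [g]. /iakojizzonge/ → iagojizzonge.

iagojizzonge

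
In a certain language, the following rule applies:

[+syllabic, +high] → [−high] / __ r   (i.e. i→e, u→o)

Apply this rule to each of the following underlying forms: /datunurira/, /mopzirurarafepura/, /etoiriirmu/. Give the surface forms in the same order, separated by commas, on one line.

datunorera, mopzerorarafepora, etoeriermu

/datunurira/: /u/ is a high vowel immediately before /r/, so it lowers to [o]. /i/ is a high vowel immediately before /r/, so it lowers to [e]. → [datunorera].
/mopzirurarafepura/: /i/ is a high vowel immediately before /r/, so it lowers to [e]. /u/ is a high vowel immediately before /r/, so it lowers to [o]. /u/ is a high vowel immediately before /r/, so it lowers to [o]. → [mopzerorarafepora].
/etoiriirmu/: /i/ is a high vowel immediately before /r/, so it lowers to [e]. /i/ is a high vowel immediately before /r/, so it lowers to [e]. → [etoeriermu].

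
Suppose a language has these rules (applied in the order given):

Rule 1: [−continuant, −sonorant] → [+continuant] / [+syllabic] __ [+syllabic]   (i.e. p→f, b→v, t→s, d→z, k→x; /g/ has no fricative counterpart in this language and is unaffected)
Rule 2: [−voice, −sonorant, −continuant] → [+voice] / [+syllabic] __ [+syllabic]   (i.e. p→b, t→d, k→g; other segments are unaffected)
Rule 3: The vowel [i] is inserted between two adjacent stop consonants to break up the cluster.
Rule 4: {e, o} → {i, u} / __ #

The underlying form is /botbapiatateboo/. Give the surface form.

Rule 1 (intervocalic spirantization): /p/ is a stop between vowels /a/ and /i/, so it spirantizes to the fricative [f]. /t/ is a stop between vowels /a/ and /a/, so it spirantizes to the fricative [s]. /t/ is a stop between vowels /a/ and /e/, so it spirantizes to the fricative [s]. /b/ is a stop between vowels /e/ and /o/, so it spirantizes to the fricative [v]. /botbapiatateboo/ → botbafiasasevoo.
Rule 2 (intervocalic voicing): no segment meets the environment; /botbafiasasevoo/ is unchanged.
Rule 3 (stop-cluster i-epenthesis): /t/ and /b/ form a stop–stop cluster, so [i] is inserted between them. /botbafiasasevoo/ → botibafiasasevoo.
Rule 4 (final vowel raising): /o/ is a mid vowel in word-final position, so it raises to [u]. /botibafiasasevoo/ → botibafiasasevou.

botibafiasasevou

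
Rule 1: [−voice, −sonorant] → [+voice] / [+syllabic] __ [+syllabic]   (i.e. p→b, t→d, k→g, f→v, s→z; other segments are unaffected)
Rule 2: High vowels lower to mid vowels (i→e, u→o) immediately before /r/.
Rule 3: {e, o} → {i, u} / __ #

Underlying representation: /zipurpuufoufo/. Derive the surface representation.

ziborpuuvouvu

Rule 1 (intervocalic voicing): /p/ is a voiceless obstruent between vowels /i/ and /u/, so it voices to [b]. /f/ is a voiceless obstruent between vowels /u/ and /o/, so it voices to [v]. /f/ is a voiceless obstruent between vowels /u/ and /o/, so it voices to [v]. /zipurpuufoufo/ → ziburpuuvouvo.
Rule 2 (pre-rhotic lowering): /u/ is a high vowel immediately before /r/, so it lowers to [o]. /ziburpuuvouvo/ → ziborpuuvouvo.
Rule 3 (final vowel raising): /o/ is a mid vowel in word-final position, so it raises to [u]. /ziborpuuvouvo/ → ziborpuuvouvu.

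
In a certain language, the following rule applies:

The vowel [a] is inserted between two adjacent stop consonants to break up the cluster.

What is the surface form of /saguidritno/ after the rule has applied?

No segment of /saguidritno/ meets the structural description of the rule, so the form surfaces unchanged.

saguidritno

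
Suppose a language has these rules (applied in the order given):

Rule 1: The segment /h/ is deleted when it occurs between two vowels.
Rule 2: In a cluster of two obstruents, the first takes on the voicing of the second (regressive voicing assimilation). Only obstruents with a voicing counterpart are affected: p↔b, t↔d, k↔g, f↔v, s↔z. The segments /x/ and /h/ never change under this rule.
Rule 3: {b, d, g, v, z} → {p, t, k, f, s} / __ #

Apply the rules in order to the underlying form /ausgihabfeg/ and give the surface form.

auzgiapfek

Rule 1 (intervocalic h-deletion): /h/ occurs between vowels /i/ and /a/, so it deletes. /ausgihabfeg/ → ausgiabfeg.
Rule 2 (regressive voicing assimilation): /s/ precedes the voiced obstruent /g/, so it voices to [z] by assimilation. /b/ precedes the voiceless obstruent /f/, so it devoices to [p] by assimilation. /ausgiabfeg/ → auzgiapfeg.
Rule 3 (final devoicing): /g/ is a voiced obstruent in word-final position, so it devoices to [k]. /auzgiapfeg/ → auzgiapfek.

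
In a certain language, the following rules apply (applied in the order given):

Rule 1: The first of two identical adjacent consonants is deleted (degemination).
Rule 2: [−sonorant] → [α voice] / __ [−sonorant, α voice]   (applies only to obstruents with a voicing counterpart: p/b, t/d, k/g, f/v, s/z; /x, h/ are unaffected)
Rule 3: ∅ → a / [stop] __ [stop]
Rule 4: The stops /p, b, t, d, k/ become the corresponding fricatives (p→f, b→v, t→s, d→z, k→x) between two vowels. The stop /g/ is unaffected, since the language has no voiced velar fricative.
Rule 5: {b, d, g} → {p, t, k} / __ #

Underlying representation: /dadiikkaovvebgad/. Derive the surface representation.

Rule 1 (degemination): /kk/ is a geminate; the first /k/ deletes. /vv/ is a geminate; the first /v/ deletes. /dadiikkaovvebgad/ → dadiikaovebgad.
Rule 2 (regressive voicing assimilation): no segment meets the environment; /dadiikaovebgad/ is unchanged.
Rule 3 (stop-cluster a-epenthesis): /b/ and /g/ form a stop–stop cluster, so [a] is inserted between them. /dadiikaovebgad/ → dadiikaovebagad.
Rule 4 (intervocalic spirantization): /d/ is a stop between vowels /a/ and /i/, so it spirantizes to the fricative [z]. /k/ is a stop between vowels /i/ and /a/, so it spirantizes to the fricative [x]. /b/ is a stop between vowels /e/ and /a/, so it spirantizes to the fricative [v]. /dadiikaovebagad/ → daziixaovevagad.
Rule 5 (final devoicing): /d/ is a voiced stop in word-final position, so it devoices to [t]. /daziixaovevagad/ → daziixaovevagat.

daziixaovevagat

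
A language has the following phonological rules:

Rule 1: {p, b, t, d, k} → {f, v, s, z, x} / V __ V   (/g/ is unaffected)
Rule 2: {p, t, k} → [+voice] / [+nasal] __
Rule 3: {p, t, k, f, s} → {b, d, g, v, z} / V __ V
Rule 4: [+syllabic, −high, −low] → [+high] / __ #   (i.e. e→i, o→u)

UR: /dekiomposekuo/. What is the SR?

Rule 1 (intervocalic spirantization): /k/ is a stop between vowels /e/ and /i/, so it spirantizes to the fricative [x]. /k/ is a stop between vowels /e/ and /u/, so it spirantizes to the fricative [x]. /dekiomposekuo/ → dexiomposexuo.
Rule 2 (post-nasal voicing): /p/ is a voiceless stop immediately after the nasal /m/, so it voices to [b]. /dexiomposexuo/ → dexiombosexuo.
Rule 3 (intervocalic voicing): /s/ is a voiceless obstruent between vowels /o/ and /e/, so it voices to [z]. /dexiombosexuo/ → dexiombozexuo.
Rule 4 (final vowel raising): /o/ is a mid vowel in word-final position, so it raises to [u]. /dexiombozexuo/ → dexiombozexuu.

dexiombozexuu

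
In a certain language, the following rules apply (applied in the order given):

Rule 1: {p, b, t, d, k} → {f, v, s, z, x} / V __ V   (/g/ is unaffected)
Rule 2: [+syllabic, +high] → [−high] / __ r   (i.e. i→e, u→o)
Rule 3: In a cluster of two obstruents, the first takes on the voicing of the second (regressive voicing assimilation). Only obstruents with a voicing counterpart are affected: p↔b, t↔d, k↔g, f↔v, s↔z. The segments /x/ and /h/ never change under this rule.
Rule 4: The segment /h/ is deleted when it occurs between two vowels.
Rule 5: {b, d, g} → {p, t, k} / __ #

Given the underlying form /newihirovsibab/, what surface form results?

Rule 1 (intervocalic spirantization): /b/ is a stop between vowels /i/ and /a/, so it spirantizes to the fricative [v]. /newihirovsibab/ → newihirovsivab.
Rule 2 (pre-rhotic lowering): /i/ is a high vowel immediately before /r/, so it lowers to [e]. /newihirovsivab/ → newiherovsivab.
Rule 3 (regressive voicing assimilation): /v/ precedes the voiceless obstruent /s/, so it devoices to [f] by assimilation. /newiherovsivab/ → newiherofsivab.
Rule 4 (intervocalic h-deletion): /h/ occurs between vowels /i/ and /e/, so it deletes. /newiherofsivab/ → newierofsivab.
Rule 5 (final devoicing): /b/ is a voiced stop in word-final position, so it devoices to [p]. /newierofsivab/ → newierofsivap.

newierofsivap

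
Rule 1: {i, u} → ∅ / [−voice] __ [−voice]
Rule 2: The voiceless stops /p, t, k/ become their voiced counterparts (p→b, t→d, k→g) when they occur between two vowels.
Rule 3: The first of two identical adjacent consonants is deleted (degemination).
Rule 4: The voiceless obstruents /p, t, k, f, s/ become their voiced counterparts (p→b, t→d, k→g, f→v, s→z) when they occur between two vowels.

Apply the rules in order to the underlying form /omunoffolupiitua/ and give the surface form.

omunovolubiidua

Rule 1 (high vowel syncope): no segment meets the environment; /omunoffolupiitua/ is unchanged.
Rule 2 (intervocalic voicing): /p/ is a voiceless stop between vowels /u/ and /i/, so it voices to [b]. /t/ is a voiceless stop between vowels /i/ and /u/, so it voices to [d]. /omunoffolupiitua/ → omunoffolubiidua.
Rule 3 (degemination): /ff/ is a geminate; the first /f/ deletes. /omunoffolubiidua/ → omunofolubiidua.
Rule 4 (intervocalic voicing): /f/ is a voiceless obstruent between vowels /o/ and /o/, so it voices to [v]. /omunofolubiidua/ → omunovolubiidua.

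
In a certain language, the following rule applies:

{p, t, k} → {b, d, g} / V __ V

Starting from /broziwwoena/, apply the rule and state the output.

broziwwoena

No segment of /broziwwoena/ meets the structural description of the rule, so the form surfaces unchanged.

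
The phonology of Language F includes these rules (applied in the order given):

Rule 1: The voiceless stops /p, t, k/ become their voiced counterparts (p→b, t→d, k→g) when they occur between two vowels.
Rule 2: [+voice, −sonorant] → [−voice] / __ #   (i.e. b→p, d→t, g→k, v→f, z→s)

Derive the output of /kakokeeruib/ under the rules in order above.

Rule 1 (intervocalic voicing): /k/ is a voiceless stop between vowels /a/ and /o/, so it voices to [g]. /k/ is a voiceless stop between vowels /o/ and /e/, so it voices to [g]. /kakokeeruib/ → kagogeeruib.
Rule 2 (final devoicing): /b/ is a voiced obstruent in word-final position, so it devoices to [p]. /kagogeeruib/ → kagogeeruip.

kagogeeruip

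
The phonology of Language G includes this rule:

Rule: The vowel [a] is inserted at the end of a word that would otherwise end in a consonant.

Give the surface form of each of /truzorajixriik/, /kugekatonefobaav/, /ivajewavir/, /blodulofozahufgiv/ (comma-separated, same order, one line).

truzorajixriika, kugekatonefobaava, ivajewavira, blodulofozahufgiva

/truzorajixriik/: the form ends in the consonant /k/, so [a] is inserted word-finally. → [truzorajixriika].
/kugekatonefobaav/: the form ends in the consonant /v/, so [a] is inserted word-finally. → [kugekatonefobaava].
/ivajewavir/: the form ends in the consonant /r/, so [a] is inserted word-finally. → [ivajewavira].
/blodulofozahufgiv/: the form ends in the consonant /v/, so [a] is inserted word-finally. → [blodulofozahufgiva].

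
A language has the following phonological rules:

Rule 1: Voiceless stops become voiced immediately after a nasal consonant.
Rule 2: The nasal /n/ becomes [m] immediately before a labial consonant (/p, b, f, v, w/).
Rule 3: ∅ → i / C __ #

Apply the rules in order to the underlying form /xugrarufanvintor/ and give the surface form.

xugrarufamvindori

Rule 1 (post-nasal voicing): /t/ is a voiceless stop immediately after the nasal /n/, so it voices to [d]. /xugrarufanvintor/ → xugrarufanvindor.
Rule 2 (nasal place assimilation): /n/ precedes the labial consonant /v/, so it assimilates in place to [m]. /xugrarufanvindor/ → xugrarufamvindor.
Rule 3 (final i-epenthesis): the form ends in the consonant /r/, so [i] is inserted word-finally. /xugrarufamvindor/ → xugrarufamvindori.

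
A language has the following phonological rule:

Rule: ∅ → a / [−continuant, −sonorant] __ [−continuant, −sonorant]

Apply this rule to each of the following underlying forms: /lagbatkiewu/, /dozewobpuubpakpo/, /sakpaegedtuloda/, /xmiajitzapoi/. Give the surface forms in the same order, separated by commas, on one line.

lagabatakiewu, dozewobapuubapakapo, sakapaegedatuloda, xmiajitzapoi

/lagbatkiewu/: /g/ and /b/ form a stop–stop cluster, so [a] is inserted between them. /t/ and /k/ form a stop–stop cluster, so [a] is inserted between them. → [lagabatakiewu].
/dozewobpuubpakpo/: /b/ and /p/ form a stop–stop cluster, so [a] is inserted between them. /b/ and /p/ form a stop–stop cluster, so [a] is inserted between them. /k/ and /p/ form a stop–stop cluster, so [a] is inserted between them. → [dozewobapuubapakapo].
/sakpaegedtuloda/: /k/ and /p/ form a stop–stop cluster, so [a] is inserted between them. /d/ and /t/ form a stop–stop cluster, so [a] is inserted between them. → [sakapaegedatuloda].
/xmiajitzapoi/: the rule's environment is not met; surfaces unchanged as [xmiajitzapoi].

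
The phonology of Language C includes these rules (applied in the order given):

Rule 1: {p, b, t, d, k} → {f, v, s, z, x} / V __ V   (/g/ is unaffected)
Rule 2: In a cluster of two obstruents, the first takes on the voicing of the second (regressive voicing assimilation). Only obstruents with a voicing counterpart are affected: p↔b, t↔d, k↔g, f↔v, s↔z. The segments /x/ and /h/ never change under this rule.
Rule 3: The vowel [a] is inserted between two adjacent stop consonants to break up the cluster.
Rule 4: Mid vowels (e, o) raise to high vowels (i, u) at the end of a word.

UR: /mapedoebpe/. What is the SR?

Rule 1 (intervocalic spirantization): /p/ is a stop between vowels /a/ and /e/, so it spirantizes to the fricative [f]. /d/ is a stop between vowels /e/ and /o/, so it spirantizes to the fricative [z]. /mapedoebpe/ → mafezoebpe.
Rule 2 (regressive voicing assimilation): /b/ precedes the voiceless obstruent /p/, so it devoices to [p] by assimilation. /mafezoebpe/ → mafezoeppe.
Rule 3 (stop-cluster a-epenthesis): /p/ and /p/ form a stop–stop cluster, so [a] is inserted between them. /mafezoeppe/ → mafezoepape.
Rule 4 (final vowel raising): /e/ is a mid vowel in word-final position, so it raises to [i]. /mafezoepape/ → mafezoepapi.

mafezoepapi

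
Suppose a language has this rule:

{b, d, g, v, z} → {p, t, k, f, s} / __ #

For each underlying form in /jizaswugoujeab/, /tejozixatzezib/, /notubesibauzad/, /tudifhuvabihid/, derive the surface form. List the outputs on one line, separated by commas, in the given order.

jizaswugoujeap, tejozixatzezip, notubesibauzat, tudifhuvabihit

/jizaswugoujeab/: /b/ is a voiced obstruent in word-final position, so it devoices to [p]. → [jizaswugoujeap].
/tejozixatzezib/: /b/ is a voiced obstruent in word-final position, so it devoices to [p]. → [tejozixatzezip].
/notubesibauzad/: /d/ is a voiced obstruent in word-final position, so it devoices to [t]. → [notubesibauzat].
/tudifhuvabihid/: /d/ is a voiced obstruent in word-final position, so it devoices to [t]. → [tudifhuvabihit].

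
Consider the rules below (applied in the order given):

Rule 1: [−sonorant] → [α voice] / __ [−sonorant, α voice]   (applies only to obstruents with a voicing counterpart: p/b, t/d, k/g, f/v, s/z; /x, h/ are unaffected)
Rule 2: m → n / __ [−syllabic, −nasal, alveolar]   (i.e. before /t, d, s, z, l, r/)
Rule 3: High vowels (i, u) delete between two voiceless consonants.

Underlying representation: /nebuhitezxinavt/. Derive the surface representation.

nebuhtesxinaft

Rule 1 (regressive voicing assimilation): /z/ precedes the voiceless obstruent /x/, so it devoices to [s] by assimilation. /v/ precedes the voiceless obstruent /t/, so it devoices to [f] by assimilation. /nebuhitezxinavt/ → nebuhitesxinaft.
Rule 2 (nasal place assimilation): no segment meets the environment; /nebuhitesxinaft/ is unchanged.
Rule 3 (high vowel syncope): /i/ is a high vowel flanked by voiceless consonants /h/ and /t/, so it deletes. /nebuhitesxinaft/ → nebuhtesxinaft.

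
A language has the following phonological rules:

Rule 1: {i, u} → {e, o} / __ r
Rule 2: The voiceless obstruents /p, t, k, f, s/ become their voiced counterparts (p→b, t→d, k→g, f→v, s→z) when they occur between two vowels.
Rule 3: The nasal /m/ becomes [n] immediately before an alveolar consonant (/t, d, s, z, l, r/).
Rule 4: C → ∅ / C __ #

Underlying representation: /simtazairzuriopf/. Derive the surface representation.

Rule 1 (pre-rhotic lowering): /i/ is a high vowel immediately before /r/, so it lowers to [e]. /u/ is a high vowel immediately before /r/, so it lowers to [o]. /simtazairzuriopf/ → simtazaerzoriopf.
Rule 2 (intervocalic voicing): no segment meets the environment; /simtazaerzoriopf/ is unchanged.
Rule 3 (nasal place assimilation): /m/ precedes the alveolar consonant /t/, so it assimilates in place to [n]. /simtazaerzoriopf/ → sintazaerzoriopf.
Rule 4 (final cluster simplification): /f/ is the second consonant of a word-final cluster /pf/, so it deletes. /sintazaerzoriopf/ → sintazaerzoriop.

sintazaerzoriop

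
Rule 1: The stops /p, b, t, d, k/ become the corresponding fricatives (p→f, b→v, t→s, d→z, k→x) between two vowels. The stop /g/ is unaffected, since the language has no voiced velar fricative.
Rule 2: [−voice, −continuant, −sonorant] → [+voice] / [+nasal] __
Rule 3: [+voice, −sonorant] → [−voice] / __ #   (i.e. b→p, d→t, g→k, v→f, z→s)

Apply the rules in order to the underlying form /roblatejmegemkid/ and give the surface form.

roblasejmegemgit

Rule 1 (intervocalic spirantization): /t/ is a stop between vowels /a/ and /e/, so it spirantizes to the fricative [s]. /roblatejmegemkid/ → roblasejmegemkid.
Rule 2 (post-nasal voicing): /k/ is a voiceless stop immediately after the nasal /m/, so it voices to [g]. /roblasejmegemkid/ → roblasejmegemgid.
Rule 3 (final devoicing): /d/ is a voiced obstruent in word-final position, so it devoices to [t]. /roblasejmegemgid/ → roblasejmegemgit.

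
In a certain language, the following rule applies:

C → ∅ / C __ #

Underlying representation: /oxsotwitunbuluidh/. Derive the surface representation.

oxsotwitunbuluid

/h/ is the second consonant of a word-final cluster /dh/, so it deletes.
The other instances of /x/, /s/, /t/, /w/, /n/, /b/, /l/, /d/ do not occur in the required environment and remain unchanged.
Surface form: [oxsotwitunbuluid].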